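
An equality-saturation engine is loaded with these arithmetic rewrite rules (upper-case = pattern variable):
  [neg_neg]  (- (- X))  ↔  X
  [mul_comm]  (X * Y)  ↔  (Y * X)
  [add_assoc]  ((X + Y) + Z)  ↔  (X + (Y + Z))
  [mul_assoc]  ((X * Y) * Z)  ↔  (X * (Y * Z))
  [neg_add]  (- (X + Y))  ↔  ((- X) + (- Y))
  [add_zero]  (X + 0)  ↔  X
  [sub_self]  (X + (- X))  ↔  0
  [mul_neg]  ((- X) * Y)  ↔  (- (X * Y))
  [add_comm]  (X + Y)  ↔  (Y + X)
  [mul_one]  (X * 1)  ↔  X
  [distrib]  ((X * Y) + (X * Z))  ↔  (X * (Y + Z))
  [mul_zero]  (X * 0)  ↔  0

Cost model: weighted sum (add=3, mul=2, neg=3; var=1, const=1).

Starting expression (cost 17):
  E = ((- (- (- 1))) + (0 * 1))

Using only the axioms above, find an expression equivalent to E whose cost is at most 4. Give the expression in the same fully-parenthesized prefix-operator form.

(- 1)   [cost 4]

(1) (0 * 1)  =[mul_one →]=  0    ⊢ ((- (- (- 1))) + 0)
(2) ((- (- (- 1))) + 0)  =[add_zero →]=  (- (- (- 1)))
(3) (- (- (- 1)))  =[neg_neg →]=  (- 1)    ⊢ cost 4, within 4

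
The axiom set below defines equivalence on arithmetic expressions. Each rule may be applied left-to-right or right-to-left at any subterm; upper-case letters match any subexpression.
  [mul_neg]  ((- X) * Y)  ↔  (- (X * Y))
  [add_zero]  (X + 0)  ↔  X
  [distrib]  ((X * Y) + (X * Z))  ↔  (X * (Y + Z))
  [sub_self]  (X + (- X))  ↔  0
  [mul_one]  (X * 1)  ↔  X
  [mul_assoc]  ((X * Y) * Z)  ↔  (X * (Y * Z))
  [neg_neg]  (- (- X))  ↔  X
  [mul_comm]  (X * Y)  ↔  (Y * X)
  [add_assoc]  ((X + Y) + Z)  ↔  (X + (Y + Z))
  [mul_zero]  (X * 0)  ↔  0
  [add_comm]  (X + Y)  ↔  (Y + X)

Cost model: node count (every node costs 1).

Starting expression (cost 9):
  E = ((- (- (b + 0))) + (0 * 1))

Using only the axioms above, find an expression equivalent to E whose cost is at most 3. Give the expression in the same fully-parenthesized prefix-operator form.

1. [mul_one →] (0 * 1)  →  0;  E = ((- (- (b + 0))) + 0)
2. [neg_neg →] (- (- (b + 0)))  →  (b + 0);  E = ((b + 0) + 0)
3. [add_zero →] ((b + 0) + 0)  →  (b + 0);  cost 3 ≤ 3, done

(b + 0)   [cost 3]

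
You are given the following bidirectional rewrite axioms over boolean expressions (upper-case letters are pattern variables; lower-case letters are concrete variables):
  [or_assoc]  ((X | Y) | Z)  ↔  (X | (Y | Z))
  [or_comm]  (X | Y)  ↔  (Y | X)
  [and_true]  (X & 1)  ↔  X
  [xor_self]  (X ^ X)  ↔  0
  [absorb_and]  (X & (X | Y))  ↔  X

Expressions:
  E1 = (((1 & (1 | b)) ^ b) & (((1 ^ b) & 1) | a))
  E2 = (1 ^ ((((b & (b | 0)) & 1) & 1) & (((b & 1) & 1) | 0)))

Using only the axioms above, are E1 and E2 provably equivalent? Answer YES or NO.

step 1: absorb_and (→) rewrites (1 & (1 | b)) into 1, now ((1 ^ b) & (((1 ^ b) & 1) | a))
step 2: and_true (→) rewrites ((1 ^ b) & 1) into (1 ^ b), now ((1 ^ b) & ((1 ^ b) | a))
step 3: absorb_and (→) rewrites ((1 ^ b) & ((1 ^ b) | a)) into (1 ^ b)
step 4: and_true (←) rewrites b into (b & 1), now (1 ^ (b & 1))
step 5: and_true (←) rewrites (b & 1) into ((b & 1) & 1), now (1 ^ ((b & 1) & 1))
step 6: absorb_and (←) rewrites ((b & 1) & 1) into (((b & 1) & 1) & (((b & 1) & 1) | 0)), now (1 ^ (((b & 1) & 1) & (((b & 1) & 1) | 0)))
step 7: absorb_and (←) rewrites b into (b & (b | 0)), which is E2

YES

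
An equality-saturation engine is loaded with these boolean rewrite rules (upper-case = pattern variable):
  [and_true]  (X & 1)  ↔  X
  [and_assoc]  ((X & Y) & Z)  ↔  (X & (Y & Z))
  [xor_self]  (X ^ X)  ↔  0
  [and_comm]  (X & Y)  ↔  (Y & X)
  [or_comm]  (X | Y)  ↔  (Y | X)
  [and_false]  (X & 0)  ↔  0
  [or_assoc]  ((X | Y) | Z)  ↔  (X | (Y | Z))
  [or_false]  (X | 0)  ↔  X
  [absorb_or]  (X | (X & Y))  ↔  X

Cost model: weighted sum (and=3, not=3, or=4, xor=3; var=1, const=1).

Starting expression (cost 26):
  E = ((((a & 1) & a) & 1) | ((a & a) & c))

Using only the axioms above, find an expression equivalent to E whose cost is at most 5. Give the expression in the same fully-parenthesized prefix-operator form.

1. [and_true →] (((a & 1) & a) & 1)  →  ((a & 1) & a);  E = (((a & 1) & a) | ((a & a) & c))
2. [and_true →] (a & 1)  →  a;  E = ((a & a) | ((a & a) & c))
3. [absorb_or →] ((a & a) | ((a & a) & c))  →  (a & a);  cost 5 ≤ 5, done

(a & a)   [cost 5]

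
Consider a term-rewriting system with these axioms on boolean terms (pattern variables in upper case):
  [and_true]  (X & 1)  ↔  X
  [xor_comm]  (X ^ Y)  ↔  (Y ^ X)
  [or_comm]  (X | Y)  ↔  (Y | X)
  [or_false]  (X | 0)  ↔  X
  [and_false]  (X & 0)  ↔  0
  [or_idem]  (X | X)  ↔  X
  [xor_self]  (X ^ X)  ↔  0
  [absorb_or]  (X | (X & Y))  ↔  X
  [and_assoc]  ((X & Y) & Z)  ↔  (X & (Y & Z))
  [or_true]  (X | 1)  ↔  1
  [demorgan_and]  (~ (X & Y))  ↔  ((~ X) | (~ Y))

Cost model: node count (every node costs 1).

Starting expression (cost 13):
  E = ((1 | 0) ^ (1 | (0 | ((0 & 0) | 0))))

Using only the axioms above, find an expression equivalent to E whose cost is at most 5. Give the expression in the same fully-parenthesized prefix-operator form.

(1 ^ (1 | 0))   [cost 5]

1. [or_false →] ((0 & 0) | 0)  →  (0 & 0);  E = ((1 | 0) ^ (1 | (0 | (0 & 0))))
2. [or_false →] (1 | 0)  →  1;  E = (1 ^ (1 | (0 | (0 & 0))))
3. [absorb_or →] (0 | (0 & 0))  →  0;  cost 5 ≤ 5, done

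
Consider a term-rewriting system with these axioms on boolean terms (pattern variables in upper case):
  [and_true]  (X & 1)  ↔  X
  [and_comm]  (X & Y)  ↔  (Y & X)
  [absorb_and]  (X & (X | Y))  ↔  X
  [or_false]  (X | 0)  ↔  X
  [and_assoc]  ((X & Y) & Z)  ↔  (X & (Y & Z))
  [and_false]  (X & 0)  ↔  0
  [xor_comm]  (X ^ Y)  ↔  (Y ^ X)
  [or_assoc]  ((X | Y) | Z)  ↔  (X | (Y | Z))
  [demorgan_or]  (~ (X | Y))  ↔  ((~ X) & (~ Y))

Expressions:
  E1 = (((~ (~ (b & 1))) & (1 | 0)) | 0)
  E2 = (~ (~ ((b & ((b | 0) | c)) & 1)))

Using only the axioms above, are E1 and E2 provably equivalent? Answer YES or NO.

step 1: or_false (→) rewrites (((~ (~ (b & 1))) & (1 | 0)) | 0) into ((~ (~ (b & 1))) & (1 | 0))
step 2: or_false (→) rewrites (1 | 0) into 1, now ((~ (~ (b & 1))) & 1)
step 3: and_true (→) rewrites (b & 1) into b, now ((~ (~ b)) & 1)
step 4: and_true (→) rewrites ((~ (~ b)) & 1) into (~ (~ b))
step 5: absorb_and (←) rewrites b into (b & (b | c)), now (~ (~ (b & (b | c))))
step 6: or_false (←) rewrites b into (b | 0), now (~ (~ (b & ((b | 0) | c))))
step 7: and_true (←) rewrites (b & ((b | 0) | c)) into ((b & ((b | 0) | c)) & 1), which is E2

YES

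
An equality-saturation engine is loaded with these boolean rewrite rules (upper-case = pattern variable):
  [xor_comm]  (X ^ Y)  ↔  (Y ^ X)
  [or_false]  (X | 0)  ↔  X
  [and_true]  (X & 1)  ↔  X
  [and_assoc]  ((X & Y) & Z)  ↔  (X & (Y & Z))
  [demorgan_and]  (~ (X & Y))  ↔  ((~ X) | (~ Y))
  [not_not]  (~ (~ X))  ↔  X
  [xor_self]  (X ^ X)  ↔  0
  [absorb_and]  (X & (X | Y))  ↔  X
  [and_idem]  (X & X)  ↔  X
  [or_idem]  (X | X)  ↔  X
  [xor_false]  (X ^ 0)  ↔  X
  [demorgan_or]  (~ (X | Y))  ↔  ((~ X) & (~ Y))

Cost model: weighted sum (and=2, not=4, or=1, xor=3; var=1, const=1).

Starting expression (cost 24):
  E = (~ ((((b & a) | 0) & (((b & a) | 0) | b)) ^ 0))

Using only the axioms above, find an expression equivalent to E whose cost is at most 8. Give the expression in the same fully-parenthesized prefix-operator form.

step 1: absorb_and (→) rewrites (((b & a) | 0) & (((b & a) | 0) | b)) into ((b & a) | 0), now (~ (((b & a) | 0) ^ 0))
step 2: or_false (→) rewrites ((b & a) | 0) into (b & a), now (~ ((b & a) ^ 0))
step 3: xor_false (→) rewrites ((b & a) ^ 0) into (b & a), reaching cost 8 (bound 8)

(~ (b & a))   [cost 8]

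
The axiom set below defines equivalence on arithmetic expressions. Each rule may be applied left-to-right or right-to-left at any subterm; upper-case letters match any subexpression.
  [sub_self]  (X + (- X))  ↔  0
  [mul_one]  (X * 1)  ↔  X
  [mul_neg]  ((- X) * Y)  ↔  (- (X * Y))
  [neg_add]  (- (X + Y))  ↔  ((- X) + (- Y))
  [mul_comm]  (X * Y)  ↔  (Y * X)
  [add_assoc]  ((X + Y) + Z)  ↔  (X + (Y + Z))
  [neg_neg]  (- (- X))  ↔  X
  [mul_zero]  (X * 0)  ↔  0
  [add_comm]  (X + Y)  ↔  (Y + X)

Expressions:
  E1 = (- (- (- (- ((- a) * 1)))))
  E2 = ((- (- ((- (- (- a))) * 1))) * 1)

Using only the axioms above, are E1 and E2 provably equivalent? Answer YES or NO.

YES

step 1: mul_one (→) rewrites ((- a) * 1) into (- a), now (- (- (- (- (- a)))))
step 2: neg_neg (→) rewrites (- (- a)) into a, now (- (- (- a)))
step 3: neg_neg (→) rewrites (- (- a)) into a, now (- a)
step 4: mul_one (←) rewrites (- a) into ((- a) * 1)
step 5: neg_neg (←) rewrites a into (- (- a)), now ((- (- (- a))) * 1)
step 6: mul_one (←) rewrites ((- (- (- a))) * 1) into (((- (- (- a))) * 1) * 1)
step 7: neg_neg (←) rewrites ((- (- (- a))) * 1) into (- (- ((- (- (- a))) * 1))), which is E2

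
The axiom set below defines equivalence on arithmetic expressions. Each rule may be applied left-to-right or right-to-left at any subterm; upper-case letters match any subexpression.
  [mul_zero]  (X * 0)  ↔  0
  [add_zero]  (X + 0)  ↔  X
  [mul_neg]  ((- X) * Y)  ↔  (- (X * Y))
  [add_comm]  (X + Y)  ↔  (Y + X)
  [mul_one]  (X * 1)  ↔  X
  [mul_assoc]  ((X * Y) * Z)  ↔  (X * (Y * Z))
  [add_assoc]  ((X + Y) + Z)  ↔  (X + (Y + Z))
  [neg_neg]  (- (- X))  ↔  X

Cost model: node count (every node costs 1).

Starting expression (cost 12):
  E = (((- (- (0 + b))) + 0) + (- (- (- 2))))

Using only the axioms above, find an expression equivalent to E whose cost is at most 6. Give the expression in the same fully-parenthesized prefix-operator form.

(1) ((- (- (0 + b))) + 0)  =[add_zero →]=  (- (- (0 + b)))    ⊢ ((- (- (0 + b))) + (- (- (- 2))))
(2) (- (- 2))  =[neg_neg →]=  2    ⊢ ((- (- (0 + b))) + (- 2))
(3) (- (- (0 + b)))  =[neg_neg →]=  (0 + b)    ⊢ cost 6, within 6

((0 + b) + (- 2))   [cost 6]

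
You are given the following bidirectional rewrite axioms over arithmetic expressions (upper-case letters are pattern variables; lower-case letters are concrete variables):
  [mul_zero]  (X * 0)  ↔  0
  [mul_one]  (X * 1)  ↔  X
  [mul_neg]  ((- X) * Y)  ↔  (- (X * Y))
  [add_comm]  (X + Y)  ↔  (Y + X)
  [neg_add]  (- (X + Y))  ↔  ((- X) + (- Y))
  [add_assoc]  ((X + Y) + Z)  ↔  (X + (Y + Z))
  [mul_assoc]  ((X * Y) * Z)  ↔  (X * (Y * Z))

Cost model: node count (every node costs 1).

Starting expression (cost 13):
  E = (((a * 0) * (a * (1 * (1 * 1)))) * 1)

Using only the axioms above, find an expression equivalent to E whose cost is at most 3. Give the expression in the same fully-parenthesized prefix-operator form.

(0 * a)   [cost 3]

step 1: mul_one (→) rewrites (1 * 1) into 1, now (((a * 0) * (a * (1 * 1))) * 1)
step 2: mul_one (→) rewrites (1 * 1) into 1, now (((a * 0) * (a * 1)) * 1)
step 3: mul_zero (→) rewrites (a * 0) into 0, now ((0 * (a * 1)) * 1)
step 4: mul_one (→) rewrites ((0 * (a * 1)) * 1) into (0 * (a * 1))
step 5: mul_one (→) rewrites (a * 1) into a, reaching cost 3 (bound 3)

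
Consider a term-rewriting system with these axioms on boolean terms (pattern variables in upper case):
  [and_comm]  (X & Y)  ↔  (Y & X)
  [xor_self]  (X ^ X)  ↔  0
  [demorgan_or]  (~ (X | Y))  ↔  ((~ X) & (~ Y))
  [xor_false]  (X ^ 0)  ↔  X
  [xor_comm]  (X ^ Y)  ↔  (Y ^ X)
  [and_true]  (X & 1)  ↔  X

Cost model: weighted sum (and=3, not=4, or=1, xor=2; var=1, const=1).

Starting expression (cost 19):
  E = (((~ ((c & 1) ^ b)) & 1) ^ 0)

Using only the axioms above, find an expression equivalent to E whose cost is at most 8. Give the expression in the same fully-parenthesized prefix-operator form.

(~ (c ^ b))   [cost 8]

(1) (((~ ((c & 1) ^ b)) & 1) ^ 0)  =[xor_false →]=  ((~ ((c & 1) ^ b)) & 1)
(2) ((~ ((c & 1) ^ b)) & 1)  =[and_true →]=  (~ ((c & 1) ^ b))
(3) (c & 1)  =[and_true →]=  c    ⊢ cost 8, within 8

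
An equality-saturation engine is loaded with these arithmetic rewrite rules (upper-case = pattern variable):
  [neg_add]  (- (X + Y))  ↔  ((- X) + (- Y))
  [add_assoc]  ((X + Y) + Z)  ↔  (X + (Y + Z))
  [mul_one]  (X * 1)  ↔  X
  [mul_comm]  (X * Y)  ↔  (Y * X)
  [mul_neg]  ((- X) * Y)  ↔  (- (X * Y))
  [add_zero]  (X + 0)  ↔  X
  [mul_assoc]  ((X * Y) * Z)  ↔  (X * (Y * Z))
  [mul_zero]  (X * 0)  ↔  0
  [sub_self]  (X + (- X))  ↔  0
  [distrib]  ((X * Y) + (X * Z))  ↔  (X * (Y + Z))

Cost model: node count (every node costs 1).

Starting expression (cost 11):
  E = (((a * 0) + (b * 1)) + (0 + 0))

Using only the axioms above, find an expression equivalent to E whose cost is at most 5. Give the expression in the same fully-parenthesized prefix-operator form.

(1) (0 + 0)  =[add_zero →]=  0    ⊢ (((a * 0) + (b * 1)) + 0)
(2) (b * 1)  =[mul_one →]=  b    ⊢ (((a * 0) + b) + 0)
(3) (((a * 0) + b) + 0)  =[add_zero →]=  ((a * 0) + b)    ⊢ cost 5, within 5

((a * 0) + b)   [cost 5]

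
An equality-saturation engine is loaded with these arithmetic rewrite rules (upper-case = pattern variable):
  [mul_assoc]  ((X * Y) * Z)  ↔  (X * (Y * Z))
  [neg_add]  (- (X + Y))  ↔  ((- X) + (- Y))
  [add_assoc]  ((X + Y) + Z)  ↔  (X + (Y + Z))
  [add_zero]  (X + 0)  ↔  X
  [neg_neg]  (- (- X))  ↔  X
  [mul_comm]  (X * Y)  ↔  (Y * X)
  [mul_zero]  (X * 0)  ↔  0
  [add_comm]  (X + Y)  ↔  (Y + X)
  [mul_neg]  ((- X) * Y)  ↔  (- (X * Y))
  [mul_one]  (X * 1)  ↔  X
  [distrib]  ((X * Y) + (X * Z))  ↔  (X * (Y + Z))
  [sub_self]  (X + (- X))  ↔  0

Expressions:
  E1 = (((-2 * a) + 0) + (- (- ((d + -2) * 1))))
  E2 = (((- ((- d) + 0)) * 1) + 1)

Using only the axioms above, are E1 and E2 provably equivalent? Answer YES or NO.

Every axiom is a valid identity, so a rewrite proof would force E1 and E2 to agree under every assignment.
At a=0, d=0: E1 = -2 but E2 = 1; they differ, so no derivation exists.

NO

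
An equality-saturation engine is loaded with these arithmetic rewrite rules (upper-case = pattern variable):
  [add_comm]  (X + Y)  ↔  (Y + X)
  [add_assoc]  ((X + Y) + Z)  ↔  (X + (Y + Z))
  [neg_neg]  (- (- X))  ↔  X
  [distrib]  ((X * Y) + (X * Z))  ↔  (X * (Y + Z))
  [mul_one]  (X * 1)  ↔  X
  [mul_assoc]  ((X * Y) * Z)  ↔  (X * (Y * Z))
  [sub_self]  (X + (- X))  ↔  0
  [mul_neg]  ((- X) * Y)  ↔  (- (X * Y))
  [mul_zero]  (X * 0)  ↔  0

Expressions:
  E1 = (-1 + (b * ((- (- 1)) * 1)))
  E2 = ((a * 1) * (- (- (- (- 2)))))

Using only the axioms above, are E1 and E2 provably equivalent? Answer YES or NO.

NO

Every axiom is a valid identity, so a rewrite proof would force E1 and E2 to agree under every assignment.
At a=0, b=0: E1 = -1 but E2 = 0; they differ, so no derivation exists.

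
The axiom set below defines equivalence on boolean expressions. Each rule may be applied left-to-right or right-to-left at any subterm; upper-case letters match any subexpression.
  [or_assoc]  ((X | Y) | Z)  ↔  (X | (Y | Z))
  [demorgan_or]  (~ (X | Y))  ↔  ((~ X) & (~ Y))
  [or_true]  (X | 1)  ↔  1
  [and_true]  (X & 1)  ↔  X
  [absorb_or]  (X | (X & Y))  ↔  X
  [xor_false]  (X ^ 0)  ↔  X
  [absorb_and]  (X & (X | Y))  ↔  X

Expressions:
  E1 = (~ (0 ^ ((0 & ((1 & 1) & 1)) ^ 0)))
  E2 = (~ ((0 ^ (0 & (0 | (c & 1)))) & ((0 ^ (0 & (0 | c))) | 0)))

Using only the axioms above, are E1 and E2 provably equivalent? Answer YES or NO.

YES

1. [and_true →] (1 & 1)  →  1;  E1 = (~ (0 ^ ((0 & (1 & 1)) ^ 0)))
2. [and_true →] (1 & 1)  →  1;  E1 = (~ (0 ^ ((0 & 1) ^ 0)))
3. [xor_false →] ((0 & 1) ^ 0)  →  (0 & 1);  E1 = (~ (0 ^ (0 & 1)))
4. [and_true →] (0 & 1)  →  0;  E1 = (~ (0 ^ 0))
5. [absorb_and ←] 0  →  (0 & (0 | c));  E1 = (~ (0 ^ (0 & (0 | c))))
6. [absorb_and ←] (0 ^ (0 & (0 | c)))  →  ((0 ^ (0 & (0 | c))) & ((0 ^ (0 & (0 | c))) | 0));  E1 = (~ ((0 ^ (0 & (0 | c))) & ((0 ^ (0 & (0 | c))) | 0)))
7. [and_true ←] c  →  (c & 1);  this is E2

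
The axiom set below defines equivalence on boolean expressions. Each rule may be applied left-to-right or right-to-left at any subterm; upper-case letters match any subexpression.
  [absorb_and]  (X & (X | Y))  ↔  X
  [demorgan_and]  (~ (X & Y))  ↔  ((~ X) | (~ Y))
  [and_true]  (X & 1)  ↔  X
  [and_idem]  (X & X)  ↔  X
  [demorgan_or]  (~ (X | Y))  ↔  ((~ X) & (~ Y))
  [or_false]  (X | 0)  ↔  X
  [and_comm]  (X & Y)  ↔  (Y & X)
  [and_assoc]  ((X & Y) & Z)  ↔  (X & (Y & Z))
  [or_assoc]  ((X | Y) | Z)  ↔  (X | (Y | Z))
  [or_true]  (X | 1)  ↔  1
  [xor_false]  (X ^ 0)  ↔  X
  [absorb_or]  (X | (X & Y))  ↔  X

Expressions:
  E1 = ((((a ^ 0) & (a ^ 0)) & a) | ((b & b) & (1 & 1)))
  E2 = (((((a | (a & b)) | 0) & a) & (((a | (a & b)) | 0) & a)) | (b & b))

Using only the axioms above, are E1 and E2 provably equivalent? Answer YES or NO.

YES

step 1: and_idem (→) rewrites ((a ^ 0) & (a ^ 0)) into (a ^ 0), now (((a ^ 0) & a) | ((b & b) & (1 & 1)))
step 2: xor_false (→) rewrites (a ^ 0) into a, now ((a & a) | ((b & b) & (1 & 1)))
step 3: and_idem (→) rewrites (1 & 1) into 1, now ((a & a) | ((b & b) & 1))
step 4: and_true (→) rewrites ((b & b) & 1) into (b & b), now ((a & a) | (b & b))
step 5: absorb_or (←) rewrites a into (a | (a & b)), now (((a | (a & b)) & a) | (b & b))
step 6: or_false (←) rewrites (a | (a & b)) into ((a | (a & b)) | 0), now ((((a | (a & b)) | 0) & a) | (b & b))
step 7: and_idem (←) rewrites (((a | (a & b)) | 0) & a) into ((((a | (a & b)) | 0) & a) & (((a | (a & b)) | 0) & a)), which is E2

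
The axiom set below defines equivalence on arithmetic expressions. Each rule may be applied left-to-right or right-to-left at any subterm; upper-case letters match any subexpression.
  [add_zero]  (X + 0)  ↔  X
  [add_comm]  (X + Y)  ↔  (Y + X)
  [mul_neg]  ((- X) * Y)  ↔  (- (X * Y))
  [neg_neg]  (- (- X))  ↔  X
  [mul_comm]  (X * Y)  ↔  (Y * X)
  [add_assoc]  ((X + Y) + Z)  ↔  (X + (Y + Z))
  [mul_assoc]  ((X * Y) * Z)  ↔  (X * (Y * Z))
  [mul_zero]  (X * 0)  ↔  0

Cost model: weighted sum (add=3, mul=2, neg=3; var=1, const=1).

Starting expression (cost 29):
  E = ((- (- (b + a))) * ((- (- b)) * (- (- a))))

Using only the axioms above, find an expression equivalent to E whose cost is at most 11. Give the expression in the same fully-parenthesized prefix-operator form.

((b + a) * (b * a))   [cost 11]

1. [neg_neg →] (- (- a))  →  a;  E = ((- (- (b + a))) * ((- (- b)) * a))
2. [neg_neg →] (- (- b))  →  b;  E = ((- (- (b + a))) * (b * a))
3. [neg_neg →] (- (- (b + a)))  →  (b + a);  cost 11 ≤ 11, done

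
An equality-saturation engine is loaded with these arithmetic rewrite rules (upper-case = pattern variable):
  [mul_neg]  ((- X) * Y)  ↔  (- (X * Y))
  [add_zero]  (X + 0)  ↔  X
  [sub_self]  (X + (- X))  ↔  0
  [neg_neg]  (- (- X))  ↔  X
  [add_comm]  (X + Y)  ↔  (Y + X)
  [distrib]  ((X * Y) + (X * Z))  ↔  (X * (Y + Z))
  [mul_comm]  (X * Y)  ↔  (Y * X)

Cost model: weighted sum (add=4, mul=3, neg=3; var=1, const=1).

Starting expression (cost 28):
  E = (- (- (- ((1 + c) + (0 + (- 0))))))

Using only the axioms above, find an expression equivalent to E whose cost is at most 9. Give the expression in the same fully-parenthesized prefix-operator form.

(- (1 + c))   [cost 9]

(1) (- (- ((1 + c) + (0 + (- 0)))))  =[neg_neg →]=  ((1 + c) + (0 + (- 0)))    ⊢ (- ((1 + c) + (0 + (- 0))))
(2) (0 + (- 0))  =[sub_self →]=  0    ⊢ (- ((1 + c) + 0))
(3) ((1 + c) + 0)  =[add_zero →]=  (1 + c)    ⊢ cost 9, within 9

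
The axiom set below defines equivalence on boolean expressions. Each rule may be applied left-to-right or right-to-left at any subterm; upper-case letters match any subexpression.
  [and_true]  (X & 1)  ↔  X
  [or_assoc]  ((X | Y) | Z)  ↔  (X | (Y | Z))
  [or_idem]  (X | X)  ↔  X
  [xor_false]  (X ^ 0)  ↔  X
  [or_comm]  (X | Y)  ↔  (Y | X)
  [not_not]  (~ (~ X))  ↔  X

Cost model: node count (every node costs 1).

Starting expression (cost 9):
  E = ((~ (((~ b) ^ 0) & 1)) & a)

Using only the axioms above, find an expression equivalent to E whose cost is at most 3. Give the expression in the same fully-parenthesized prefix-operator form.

(b & a)   [cost 3]

1. [xor_false →] ((~ b) ^ 0)  →  (~ b);  E = ((~ ((~ b) & 1)) & a)
2. [and_true →] ((~ b) & 1)  →  (~ b);  E = ((~ (~ b)) & a)
3. [not_not →] (~ (~ b))  →  b;  cost 3 ≤ 3, done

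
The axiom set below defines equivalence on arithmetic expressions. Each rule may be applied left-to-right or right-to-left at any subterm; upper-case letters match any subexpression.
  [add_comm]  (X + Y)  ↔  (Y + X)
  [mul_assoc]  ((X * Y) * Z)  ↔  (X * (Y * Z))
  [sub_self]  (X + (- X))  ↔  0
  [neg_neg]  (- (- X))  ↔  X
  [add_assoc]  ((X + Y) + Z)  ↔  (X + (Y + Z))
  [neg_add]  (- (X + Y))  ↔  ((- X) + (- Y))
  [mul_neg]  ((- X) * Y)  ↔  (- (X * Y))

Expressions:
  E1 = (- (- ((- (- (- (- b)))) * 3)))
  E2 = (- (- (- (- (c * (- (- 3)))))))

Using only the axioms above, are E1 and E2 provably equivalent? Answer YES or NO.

NO

Every axiom is a valid identity, so a rewrite proof would force E1 and E2 to agree under every assignment.
At b=0, c=1: E1 = 0 but E2 = 3; they differ, so no derivation exists.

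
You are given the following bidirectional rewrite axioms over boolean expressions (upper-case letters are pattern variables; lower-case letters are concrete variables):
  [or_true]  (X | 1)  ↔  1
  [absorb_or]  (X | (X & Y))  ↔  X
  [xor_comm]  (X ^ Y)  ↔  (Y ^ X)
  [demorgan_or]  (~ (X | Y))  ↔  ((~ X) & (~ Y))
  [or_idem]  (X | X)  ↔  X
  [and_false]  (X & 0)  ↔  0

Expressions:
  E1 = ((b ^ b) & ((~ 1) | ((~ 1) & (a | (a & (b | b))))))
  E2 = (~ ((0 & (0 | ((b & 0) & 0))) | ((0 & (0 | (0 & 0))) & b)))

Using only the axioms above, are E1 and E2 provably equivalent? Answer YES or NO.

All listed rules preserve value, hence provable equivalence implies equal values everywhere; look for a separating assignment.
a=0, b=0 gives E1 ↦ 0, E2 ↦ 1; values differ ⇒ not provably equivalent.

NO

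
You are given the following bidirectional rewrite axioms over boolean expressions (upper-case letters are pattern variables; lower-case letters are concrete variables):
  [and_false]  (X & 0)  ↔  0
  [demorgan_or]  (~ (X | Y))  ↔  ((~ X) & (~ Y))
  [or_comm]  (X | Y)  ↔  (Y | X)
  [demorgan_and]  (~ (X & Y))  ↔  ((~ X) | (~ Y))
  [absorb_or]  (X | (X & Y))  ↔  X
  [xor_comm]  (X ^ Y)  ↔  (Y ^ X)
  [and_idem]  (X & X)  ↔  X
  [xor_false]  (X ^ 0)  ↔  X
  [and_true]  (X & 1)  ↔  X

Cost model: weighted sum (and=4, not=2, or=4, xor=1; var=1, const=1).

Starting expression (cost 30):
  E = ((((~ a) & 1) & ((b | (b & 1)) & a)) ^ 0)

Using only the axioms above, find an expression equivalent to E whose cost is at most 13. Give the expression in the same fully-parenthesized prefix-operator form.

(1) ((((~ a) & 1) & ((b | (b & 1)) & a)) ^ 0)  =[xor_false →]=  (((~ a) & 1) & ((b | (b & 1)) & a))
(2) ((~ a) & 1)  =[and_true →]=  (~ a)    ⊢ ((~ a) & ((b | (b & 1)) & a))
(3) (b | (b & 1))  =[absorb_or →]=  b    ⊢ cost 13, within 13

((~ a) & (b & a))   [cost 13]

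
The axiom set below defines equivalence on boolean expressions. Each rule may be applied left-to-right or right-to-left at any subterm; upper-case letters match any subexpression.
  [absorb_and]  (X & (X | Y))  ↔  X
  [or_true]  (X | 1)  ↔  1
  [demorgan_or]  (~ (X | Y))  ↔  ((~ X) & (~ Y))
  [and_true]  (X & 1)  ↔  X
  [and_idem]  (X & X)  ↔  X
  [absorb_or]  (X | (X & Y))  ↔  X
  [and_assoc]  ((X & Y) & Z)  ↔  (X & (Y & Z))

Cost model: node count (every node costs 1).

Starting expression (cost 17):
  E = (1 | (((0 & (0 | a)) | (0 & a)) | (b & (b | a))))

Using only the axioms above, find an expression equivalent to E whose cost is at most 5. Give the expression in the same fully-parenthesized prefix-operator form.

(1 | (0 | b))   [cost 5]

(1) (b & (b | a))  =[absorb_and →]=  b    ⊢ (1 | (((0 & (0 | a)) | (0 & a)) | b))
(2) (0 & (0 | a))  =[absorb_and →]=  0    ⊢ (1 | ((0 | (0 & a)) | b))
(3) (0 | (0 & a))  =[absorb_or →]=  0    ⊢ cost 5, within 5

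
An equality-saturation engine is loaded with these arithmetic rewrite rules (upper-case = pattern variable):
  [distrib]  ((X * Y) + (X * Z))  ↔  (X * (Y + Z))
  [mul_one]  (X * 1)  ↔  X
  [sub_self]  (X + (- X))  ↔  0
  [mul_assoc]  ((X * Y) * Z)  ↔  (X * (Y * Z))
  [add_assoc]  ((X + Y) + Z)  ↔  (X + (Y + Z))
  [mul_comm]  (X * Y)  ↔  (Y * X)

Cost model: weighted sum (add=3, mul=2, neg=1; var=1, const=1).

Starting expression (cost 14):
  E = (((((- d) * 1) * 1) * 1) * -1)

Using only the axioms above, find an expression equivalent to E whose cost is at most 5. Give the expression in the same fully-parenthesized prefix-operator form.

((- d) * -1)   [cost 5]

1. [mul_one →] ((((- d) * 1) * 1) * 1)  →  (((- d) * 1) * 1);  E = ((((- d) * 1) * 1) * -1)
2. [mul_one →] ((- d) * 1)  →  (- d);  E = (((- d) * 1) * -1)
3. [mul_one →] ((- d) * 1)  →  (- d);  cost 5 ≤ 5, done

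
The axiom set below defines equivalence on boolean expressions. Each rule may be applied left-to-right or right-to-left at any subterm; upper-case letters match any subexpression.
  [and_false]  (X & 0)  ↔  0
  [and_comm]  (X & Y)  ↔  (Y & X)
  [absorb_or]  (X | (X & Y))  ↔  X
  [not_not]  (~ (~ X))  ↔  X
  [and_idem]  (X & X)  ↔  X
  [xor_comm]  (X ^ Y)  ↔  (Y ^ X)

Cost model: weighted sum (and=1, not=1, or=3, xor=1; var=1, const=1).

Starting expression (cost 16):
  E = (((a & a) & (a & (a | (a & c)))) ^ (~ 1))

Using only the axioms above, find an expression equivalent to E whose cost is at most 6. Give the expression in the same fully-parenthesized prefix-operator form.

(1) (((a & a) & (a & (a | (a & c)))) ^ (~ 1))  =[xor_comm →]=  ((~ 1) ^ ((a & a) & (a & (a | (a & c)))))
(2) (a | (a & c))  =[absorb_or →]=  a    ⊢ ((~ 1) ^ ((a & a) & (a & a)))
(3) ((a & a) & (a & a))  =[and_idem →]=  (a & a)    ⊢ cost 6, within 6

((~ 1) ^ (a & a))   [cost 6]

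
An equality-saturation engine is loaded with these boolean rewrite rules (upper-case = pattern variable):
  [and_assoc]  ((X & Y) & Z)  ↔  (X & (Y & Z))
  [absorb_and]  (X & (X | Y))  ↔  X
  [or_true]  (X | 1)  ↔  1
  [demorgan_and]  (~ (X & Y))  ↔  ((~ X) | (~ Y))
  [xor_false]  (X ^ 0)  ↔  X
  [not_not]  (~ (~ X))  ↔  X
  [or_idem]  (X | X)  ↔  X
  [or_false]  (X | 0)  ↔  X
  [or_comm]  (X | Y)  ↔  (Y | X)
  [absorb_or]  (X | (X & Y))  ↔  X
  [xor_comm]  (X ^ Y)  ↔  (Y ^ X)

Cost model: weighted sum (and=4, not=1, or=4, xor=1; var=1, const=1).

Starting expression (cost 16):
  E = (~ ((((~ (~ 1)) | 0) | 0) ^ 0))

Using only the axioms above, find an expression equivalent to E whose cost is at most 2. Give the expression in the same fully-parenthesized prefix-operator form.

(~ 1)   [cost 2]

(1) ((((~ (~ 1)) | 0) | 0) ^ 0)  =[xor_false →]=  (((~ (~ 1)) | 0) | 0)    ⊢ (~ (((~ (~ 1)) | 0) | 0))
(2) (((~ (~ 1)) | 0) | 0)  =[or_false →]=  ((~ (~ 1)) | 0)    ⊢ (~ ((~ (~ 1)) | 0))
(3) ((~ (~ 1)) | 0)  =[or_false →]=  (~ (~ 1))    ⊢ (~ (~ (~ 1)))
(4) (~ (~ 1))  =[not_not →]=  1    ⊢ cost 2, within 2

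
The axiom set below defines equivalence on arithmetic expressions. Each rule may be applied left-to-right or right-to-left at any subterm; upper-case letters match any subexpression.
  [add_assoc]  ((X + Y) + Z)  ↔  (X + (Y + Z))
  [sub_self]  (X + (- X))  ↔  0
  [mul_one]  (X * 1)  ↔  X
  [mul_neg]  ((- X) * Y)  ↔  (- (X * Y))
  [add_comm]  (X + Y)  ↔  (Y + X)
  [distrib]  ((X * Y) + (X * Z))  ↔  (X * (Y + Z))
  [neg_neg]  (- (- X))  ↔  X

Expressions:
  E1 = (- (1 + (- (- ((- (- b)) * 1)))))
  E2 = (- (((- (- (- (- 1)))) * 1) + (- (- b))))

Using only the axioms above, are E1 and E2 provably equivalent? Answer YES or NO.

step 1: neg_neg (→) rewrites (- (- b)) into b, now (- (1 + (- (- (b * 1)))))
step 2: mul_one (→) rewrites (b * 1) into b, now (- (1 + (- (- b))))
step 3: neg_neg (→) rewrites (- (- b)) into b, now (- (1 + b))
step 4: mul_one (←) rewrites 1 into (1 * 1), now (- ((1 * 1) + b))
step 5: neg_neg (←) rewrites 1 into (- (- 1)), now (- (((- (- 1)) * 1) + b))
step 6: neg_neg (←) rewrites b into (- (- b)), now (- (((- (- 1)) * 1) + (- (- b))))
step 7: neg_neg (←) rewrites (- 1) into (- (- (- 1))), which is E2

YES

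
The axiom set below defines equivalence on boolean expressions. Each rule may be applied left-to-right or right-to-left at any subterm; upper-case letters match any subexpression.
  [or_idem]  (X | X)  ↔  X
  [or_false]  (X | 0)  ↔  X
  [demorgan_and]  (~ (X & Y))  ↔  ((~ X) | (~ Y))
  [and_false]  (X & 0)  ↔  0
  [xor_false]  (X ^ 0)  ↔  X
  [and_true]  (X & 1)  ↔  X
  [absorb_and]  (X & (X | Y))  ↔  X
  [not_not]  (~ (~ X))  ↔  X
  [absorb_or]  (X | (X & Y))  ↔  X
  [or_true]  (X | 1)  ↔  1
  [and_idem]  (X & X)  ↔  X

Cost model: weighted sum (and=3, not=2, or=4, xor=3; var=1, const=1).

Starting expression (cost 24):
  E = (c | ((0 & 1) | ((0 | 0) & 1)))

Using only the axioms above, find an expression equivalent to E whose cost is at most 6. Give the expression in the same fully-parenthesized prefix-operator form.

(c | 0)   [cost 6]

(1) (0 | 0)  =[or_idem →]=  0    ⊢ (c | ((0 & 1) | (0 & 1)))
(2) ((0 & 1) | (0 & 1))  =[or_idem →]=  (0 & 1)    ⊢ (c | (0 & 1))
(3) (0 & 1)  =[and_true →]=  0    ⊢ cost 6, within 6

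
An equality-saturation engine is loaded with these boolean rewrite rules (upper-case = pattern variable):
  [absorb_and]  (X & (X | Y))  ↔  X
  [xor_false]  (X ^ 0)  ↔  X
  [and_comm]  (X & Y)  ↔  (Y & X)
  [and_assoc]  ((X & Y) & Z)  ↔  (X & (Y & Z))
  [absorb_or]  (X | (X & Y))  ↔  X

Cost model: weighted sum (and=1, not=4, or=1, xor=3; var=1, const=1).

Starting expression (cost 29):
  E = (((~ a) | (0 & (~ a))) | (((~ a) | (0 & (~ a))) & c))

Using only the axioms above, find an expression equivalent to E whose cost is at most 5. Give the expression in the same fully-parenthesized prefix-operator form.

(~ a)   [cost 5]

step 1: absorb_or (→) rewrites (((~ a) | (0 & (~ a))) | (((~ a) | (0 & (~ a))) & c)) into ((~ a) | (0 & (~ a)))
step 2: and_comm (→) rewrites (0 & (~ a)) into ((~ a) & 0), now ((~ a) | ((~ a) & 0))
step 3: absorb_or (→) rewrites ((~ a) | ((~ a) & 0)) into (~ a), reaching cost 5 (bound 5)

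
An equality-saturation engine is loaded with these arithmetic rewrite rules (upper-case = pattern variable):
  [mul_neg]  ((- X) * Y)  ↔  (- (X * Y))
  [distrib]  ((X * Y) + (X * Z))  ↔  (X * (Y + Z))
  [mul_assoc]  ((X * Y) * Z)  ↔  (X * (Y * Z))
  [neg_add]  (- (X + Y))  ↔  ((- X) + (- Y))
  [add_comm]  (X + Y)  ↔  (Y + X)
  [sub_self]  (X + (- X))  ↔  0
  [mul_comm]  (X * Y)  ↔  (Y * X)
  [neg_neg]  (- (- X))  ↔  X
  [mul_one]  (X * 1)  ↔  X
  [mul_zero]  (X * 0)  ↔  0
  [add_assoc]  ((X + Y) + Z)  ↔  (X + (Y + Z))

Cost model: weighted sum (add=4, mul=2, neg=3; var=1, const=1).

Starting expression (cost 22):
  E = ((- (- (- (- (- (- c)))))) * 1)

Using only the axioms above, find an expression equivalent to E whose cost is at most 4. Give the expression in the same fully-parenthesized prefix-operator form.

(1 * c)   [cost 4]

(1) (- (- (- (- c))))  =[neg_neg →]=  (- (- c))    ⊢ ((- (- (- (- c)))) * 1)
(2) (- (- (- (- c))))  =[neg_neg →]=  (- (- c))    ⊢ ((- (- c)) * 1)
(3) ((- (- c)) * 1)  =[mul_comm →]=  (1 * (- (- c)))
(4) (- (- c))  =[neg_neg →]=  c    ⊢ cost 4, within 4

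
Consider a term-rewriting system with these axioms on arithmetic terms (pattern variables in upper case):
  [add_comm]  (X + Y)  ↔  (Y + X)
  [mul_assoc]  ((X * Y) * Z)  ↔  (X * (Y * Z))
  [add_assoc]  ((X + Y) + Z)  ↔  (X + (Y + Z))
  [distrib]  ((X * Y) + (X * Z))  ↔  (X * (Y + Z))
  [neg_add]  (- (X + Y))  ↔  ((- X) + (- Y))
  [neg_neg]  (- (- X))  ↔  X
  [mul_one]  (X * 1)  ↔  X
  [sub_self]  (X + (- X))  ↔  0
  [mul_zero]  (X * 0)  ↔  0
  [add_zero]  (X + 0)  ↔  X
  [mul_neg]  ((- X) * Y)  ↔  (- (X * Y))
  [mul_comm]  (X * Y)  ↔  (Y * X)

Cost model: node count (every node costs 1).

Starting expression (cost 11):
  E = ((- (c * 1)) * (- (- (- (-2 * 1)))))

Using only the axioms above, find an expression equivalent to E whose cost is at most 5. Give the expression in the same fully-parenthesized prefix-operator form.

1. [neg_neg →] (- (- (- (-2 * 1))))  →  (- (-2 * 1));  E = ((- (c * 1)) * (- (-2 * 1)))
2. [mul_one →] (-2 * 1)  →  -2;  E = ((- (c * 1)) * (- -2))
3. [mul_one →] (c * 1)  →  c;  cost 5 ≤ 5, done

((- c) * (- -2))   [cost 5]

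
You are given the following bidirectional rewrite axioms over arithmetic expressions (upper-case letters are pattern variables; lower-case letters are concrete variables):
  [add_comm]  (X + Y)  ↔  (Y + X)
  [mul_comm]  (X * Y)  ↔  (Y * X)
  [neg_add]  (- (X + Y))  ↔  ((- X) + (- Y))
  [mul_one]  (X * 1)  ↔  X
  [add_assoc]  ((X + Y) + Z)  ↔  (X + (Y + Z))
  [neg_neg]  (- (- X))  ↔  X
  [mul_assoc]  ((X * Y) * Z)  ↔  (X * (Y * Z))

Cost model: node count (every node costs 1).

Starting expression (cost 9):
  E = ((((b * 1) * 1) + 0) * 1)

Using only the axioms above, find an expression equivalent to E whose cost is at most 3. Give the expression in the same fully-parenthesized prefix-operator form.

step 1: mul_one (→) rewrites ((b * 1) * 1) into (b * 1), now (((b * 1) + 0) * 1)
step 2: mul_one (→) rewrites (((b * 1) + 0) * 1) into ((b * 1) + 0)
step 3: mul_one (→) rewrites (b * 1) into b, reaching cost 3 (bound 3)

(b + 0)   [cost 3]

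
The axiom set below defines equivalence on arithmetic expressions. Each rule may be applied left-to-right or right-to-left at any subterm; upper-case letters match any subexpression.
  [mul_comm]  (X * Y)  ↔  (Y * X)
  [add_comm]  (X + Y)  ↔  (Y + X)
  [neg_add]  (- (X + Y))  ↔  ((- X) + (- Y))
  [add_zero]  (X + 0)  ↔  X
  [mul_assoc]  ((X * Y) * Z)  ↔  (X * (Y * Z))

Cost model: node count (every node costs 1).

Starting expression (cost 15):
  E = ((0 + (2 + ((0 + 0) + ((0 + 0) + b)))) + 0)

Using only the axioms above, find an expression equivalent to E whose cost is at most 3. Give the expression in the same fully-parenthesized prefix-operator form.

1. [add_zero →] (0 + 0)  →  0;  E = ((0 + (2 + ((0 + 0) + (0 + b)))) + 0)
2. [add_zero →] (0 + 0)  →  0;  E = ((0 + (2 + (0 + (0 + b)))) + 0)
3. [add_comm →] (0 + b)  →  (b + 0);  E = ((0 + (2 + (0 + (b + 0)))) + 0)
4. [add_zero →] ((0 + (2 + (0 + (b + 0)))) + 0)  →  (0 + (2 + (0 + (b + 0))))
5. [add_comm →] (0 + (2 + (0 + (b + 0))))  →  ((2 + (0 + (b + 0))) + 0)
6. [add_comm →] (0 + (b + 0))  →  ((b + 0) + 0);  E = ((2 + ((b + 0) + 0)) + 0)
7. [add_zero →] (b + 0)  →  b;  E = ((2 + (b + 0)) + 0)
8. [add_zero →] (b + 0)  →  b;  E = ((2 + b) + 0)
9. [add_zero →] ((2 + b) + 0)  →  (2 + b);  cost 3 ≤ 3, done

(2 + b)   [cost 3]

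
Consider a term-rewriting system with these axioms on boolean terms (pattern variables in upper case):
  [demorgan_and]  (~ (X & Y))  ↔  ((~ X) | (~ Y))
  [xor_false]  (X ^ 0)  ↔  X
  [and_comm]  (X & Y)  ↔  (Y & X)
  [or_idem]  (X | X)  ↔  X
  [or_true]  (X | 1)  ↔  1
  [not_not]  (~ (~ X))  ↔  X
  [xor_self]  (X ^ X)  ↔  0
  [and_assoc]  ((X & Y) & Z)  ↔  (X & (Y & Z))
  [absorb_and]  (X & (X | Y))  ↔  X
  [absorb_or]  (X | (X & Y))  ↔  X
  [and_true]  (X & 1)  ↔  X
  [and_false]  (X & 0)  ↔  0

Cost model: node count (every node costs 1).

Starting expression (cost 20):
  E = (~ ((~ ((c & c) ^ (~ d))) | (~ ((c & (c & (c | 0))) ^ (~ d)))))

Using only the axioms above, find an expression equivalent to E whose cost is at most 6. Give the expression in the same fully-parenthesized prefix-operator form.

((c & c) ^ (~ d))   [cost 6]

step 1: absorb_and (→) rewrites (c & (c | 0)) into c, now (~ ((~ ((c & c) ^ (~ d))) | (~ ((c & c) ^ (~ d)))))
step 2: or_idem (→) rewrites ((~ ((c & c) ^ (~ d))) | (~ ((c & c) ^ (~ d)))) into (~ ((c & c) ^ (~ d))), now (~ (~ ((c & c) ^ (~ d))))
step 3: not_not (→) rewrites (~ (~ ((c & c) ^ (~ d)))) into ((c & c) ^ (~ d)), reaching cost 6 (bound 6)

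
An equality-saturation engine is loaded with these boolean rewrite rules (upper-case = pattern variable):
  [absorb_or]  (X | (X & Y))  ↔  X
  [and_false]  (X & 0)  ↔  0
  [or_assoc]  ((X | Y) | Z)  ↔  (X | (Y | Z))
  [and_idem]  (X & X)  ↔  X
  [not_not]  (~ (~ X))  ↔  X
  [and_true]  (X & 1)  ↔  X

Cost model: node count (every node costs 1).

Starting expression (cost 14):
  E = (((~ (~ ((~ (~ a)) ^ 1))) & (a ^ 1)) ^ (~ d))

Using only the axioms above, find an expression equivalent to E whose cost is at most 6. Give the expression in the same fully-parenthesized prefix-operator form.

((a ^ 1) ^ (~ d))   [cost 6]

step 1: not_not (→) rewrites (~ (~ ((~ (~ a)) ^ 1))) into ((~ (~ a)) ^ 1), now ((((~ (~ a)) ^ 1) & (a ^ 1)) ^ (~ d))
step 2: not_not (→) rewrites (~ (~ a)) into a, now (((a ^ 1) & (a ^ 1)) ^ (~ d))
step 3: and_idem (→) rewrites ((a ^ 1) & (a ^ 1)) into (a ^ 1), reaching cost 6 (bound 6)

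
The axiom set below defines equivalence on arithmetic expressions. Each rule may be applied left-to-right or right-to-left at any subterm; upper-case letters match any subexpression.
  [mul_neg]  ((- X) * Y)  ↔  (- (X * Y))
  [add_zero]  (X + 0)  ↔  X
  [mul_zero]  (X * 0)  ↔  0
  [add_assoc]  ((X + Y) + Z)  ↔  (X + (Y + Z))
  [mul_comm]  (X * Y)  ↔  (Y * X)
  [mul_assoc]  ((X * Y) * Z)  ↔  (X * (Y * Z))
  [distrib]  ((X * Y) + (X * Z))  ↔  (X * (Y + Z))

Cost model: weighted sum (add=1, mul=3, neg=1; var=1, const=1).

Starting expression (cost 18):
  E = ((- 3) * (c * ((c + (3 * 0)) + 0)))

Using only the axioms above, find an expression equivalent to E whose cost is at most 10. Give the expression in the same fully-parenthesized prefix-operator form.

((- 3) * (c * c))   [cost 10]

step 1: add_zero (→) rewrites ((c + (3 * 0)) + 0) into (c + (3 * 0)), now ((- 3) * (c * (c + (3 * 0))))
step 2: mul_zero (→) rewrites (3 * 0) into 0, now ((- 3) * (c * (c + 0)))
step 3: add_zero (→) rewrites (c + 0) into c, reaching cost 10 (bound 10)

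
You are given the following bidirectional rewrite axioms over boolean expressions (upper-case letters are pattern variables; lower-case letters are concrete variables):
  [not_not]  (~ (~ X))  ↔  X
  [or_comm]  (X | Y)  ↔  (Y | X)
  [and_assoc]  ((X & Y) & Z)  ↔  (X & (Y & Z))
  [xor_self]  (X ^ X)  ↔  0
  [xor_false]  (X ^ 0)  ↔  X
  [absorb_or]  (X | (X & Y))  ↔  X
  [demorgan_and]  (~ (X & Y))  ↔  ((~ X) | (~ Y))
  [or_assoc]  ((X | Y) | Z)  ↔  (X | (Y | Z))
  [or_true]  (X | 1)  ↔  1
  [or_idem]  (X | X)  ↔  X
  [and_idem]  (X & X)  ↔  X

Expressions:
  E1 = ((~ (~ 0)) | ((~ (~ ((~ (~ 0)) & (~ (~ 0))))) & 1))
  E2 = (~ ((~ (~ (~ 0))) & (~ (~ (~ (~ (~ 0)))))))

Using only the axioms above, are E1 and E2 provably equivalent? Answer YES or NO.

YES

(1) ((~ (~ 0)) & (~ (~ 0)))  =[and_idem →]=  (~ (~ 0))    ⊢ ((~ (~ 0)) | ((~ (~ (~ (~ 0)))) & 1))
(2) (~ (~ (~ 0)))  =[not_not →]=  (~ 0)    ⊢ ((~ (~ 0)) | ((~ (~ 0)) & 1))
(3) ((~ (~ 0)) | ((~ (~ 0)) & 1))  =[absorb_or →]=  (~ (~ 0))
(4) (~ 0)  =[not_not ←]=  (~ (~ (~ 0)))    ⊢ (~ (~ (~ (~ 0))))
(5) (~ (~ (~ 0)))  =[and_idem ←]=  ((~ (~ (~ 0))) & (~ (~ (~ 0))))    ⊢ (~ ((~ (~ (~ 0))) & (~ (~ (~ 0)))))
(6) (~ (~ 0))  =[not_not ←]=  (~ (~ (~ (~ 0))))    ⊢ E2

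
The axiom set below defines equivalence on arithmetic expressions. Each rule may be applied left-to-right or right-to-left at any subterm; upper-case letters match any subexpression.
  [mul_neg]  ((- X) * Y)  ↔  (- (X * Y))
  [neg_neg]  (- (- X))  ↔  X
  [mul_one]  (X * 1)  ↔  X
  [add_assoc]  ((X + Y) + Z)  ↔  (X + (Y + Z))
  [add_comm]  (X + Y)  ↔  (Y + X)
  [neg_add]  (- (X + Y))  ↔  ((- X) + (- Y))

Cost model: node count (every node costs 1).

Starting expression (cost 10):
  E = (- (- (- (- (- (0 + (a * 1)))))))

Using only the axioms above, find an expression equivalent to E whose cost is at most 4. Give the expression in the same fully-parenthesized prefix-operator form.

1. [mul_one →] (a * 1)  →  a;  E = (- (- (- (- (- (0 + a))))))
2. [neg_neg →] (- (- (0 + a)))  →  (0 + a);  E = (- (- (- (0 + a))))
3. [neg_neg →] (- (- (0 + a)))  →  (0 + a);  cost 4 ≤ 4, done

(- (0 + a))   [cost 4]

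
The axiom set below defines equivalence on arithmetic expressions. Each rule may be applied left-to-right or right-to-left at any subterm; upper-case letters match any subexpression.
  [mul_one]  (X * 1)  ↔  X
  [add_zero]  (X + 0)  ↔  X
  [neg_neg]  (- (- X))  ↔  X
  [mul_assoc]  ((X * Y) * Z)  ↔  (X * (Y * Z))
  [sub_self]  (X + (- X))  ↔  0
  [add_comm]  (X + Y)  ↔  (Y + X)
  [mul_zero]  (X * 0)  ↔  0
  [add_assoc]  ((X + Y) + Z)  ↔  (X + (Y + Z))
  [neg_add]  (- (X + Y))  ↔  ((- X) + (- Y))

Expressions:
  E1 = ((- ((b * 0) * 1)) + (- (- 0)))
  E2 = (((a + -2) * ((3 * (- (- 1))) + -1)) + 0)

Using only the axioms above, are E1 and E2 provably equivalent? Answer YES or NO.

The axioms are sound identities: if E1 ↔* E2 then E1 and E2 evaluate identically under any assignment.
Under a=0, b=0: E1 evaluates to 0, E2 to -4. Distinct ⇒ no rewrite sequence connects them.

NO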